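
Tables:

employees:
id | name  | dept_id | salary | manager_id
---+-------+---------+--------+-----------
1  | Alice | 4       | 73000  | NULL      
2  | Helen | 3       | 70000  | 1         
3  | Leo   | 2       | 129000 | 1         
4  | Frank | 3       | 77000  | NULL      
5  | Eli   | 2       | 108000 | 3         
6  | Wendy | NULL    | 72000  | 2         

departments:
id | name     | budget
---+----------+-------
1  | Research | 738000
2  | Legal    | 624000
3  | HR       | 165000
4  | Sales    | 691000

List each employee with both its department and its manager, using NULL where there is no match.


Two LEFT JOINs from the same base table employees: one to departments via dept_id, one to employees itself via manager_id. Both are LEFT so every employee is preserved.
Match against departments:
  - employee 1 (Alice): dept_id=4 -> matches Sales
  - employee 2 (Helen): dept_id=3 -> matches HR
  - employee 3 (Leo): dept_id=2 -> matches Legal
  - employee 4 (Frank): dept_id=3 -> matches HR
  - employee 5 (Eli): dept_id=2 -> matches Legal
  - employee 6 (Wendy): dept_id=NULL, no match -> kept with NULL
Match against employees (self):
  - employee 1 (Alice): manager_id=NULL -> NULL
  - employee 2 (Helen): manager_id=1 -> Alice
  - employee 3 (Leo): manager_id=1 -> Alice
  - employee 4 (Frank): manager_id=NULL -> NULL
  - employee 5 (Eli): manager_id=3 -> Leo
  - employee 6 (Wendy): manager_id=2 -> Helen

SQL:
SELECT a.name, b.name AS department, c.name AS manager
FROM employees a
LEFT JOIN departments b ON a.dept_id = b.id
LEFT JOIN employees c ON a.manager_id = c.id

Result:
name  | department | manager
------+------------+--------
Alice | Sales      | NULL   
Helen | HR         | Alice  
Leo   | Legal      | Alice  
Frank | HR         | NULL   
Eli   | Legal      | Leo    
Wendy | NULL       | Helen  


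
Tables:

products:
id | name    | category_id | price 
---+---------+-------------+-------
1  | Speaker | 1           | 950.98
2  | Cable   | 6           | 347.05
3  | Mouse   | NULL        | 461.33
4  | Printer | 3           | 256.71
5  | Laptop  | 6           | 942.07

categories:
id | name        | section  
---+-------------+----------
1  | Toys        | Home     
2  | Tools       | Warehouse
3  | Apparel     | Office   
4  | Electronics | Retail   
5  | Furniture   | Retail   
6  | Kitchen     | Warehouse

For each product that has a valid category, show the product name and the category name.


INNER JOIN keeps only products rows whose category_id matches an id in categories. Walk through each product:
  - product 1 (Speaker): category_id=1 -> matches Toys
  - product 2 (Cable): category_id=6 -> matches Kitchen
  - product 3 (Mouse): category_id=NULL, no match -> dropped
  - product 4 (Printer): category_id=3 -> matches Apparel
  - product 5 (Laptop): category_id=6 -> matches Kitchen
So 1 of 5 rows is dropped.

SQL:
SELECT a.name, b.name AS category
FROM products a
INNER JOIN categories b ON a.category_id = b.id

Result:
name    | category
--------+---------
Speaker | Toys    
Cable   | Kitchen 
Printer | Apparel 
Laptop  | Kitchen 


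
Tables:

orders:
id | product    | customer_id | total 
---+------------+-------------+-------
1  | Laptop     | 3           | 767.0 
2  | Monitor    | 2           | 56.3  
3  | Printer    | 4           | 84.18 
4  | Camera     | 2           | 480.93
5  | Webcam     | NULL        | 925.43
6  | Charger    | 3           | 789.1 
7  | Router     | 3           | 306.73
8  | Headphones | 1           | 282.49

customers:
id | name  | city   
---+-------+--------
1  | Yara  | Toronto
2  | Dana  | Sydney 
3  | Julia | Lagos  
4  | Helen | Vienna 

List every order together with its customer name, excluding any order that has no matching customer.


INNER JOIN keeps only orders rows whose customer_id matches an id in customers. Walk through each order:
  - order 1 (Laptop): customer_id=3 -> matches Julia
  - order 2 (Monitor): customer_id=2 -> matches Dana
  - order 3 (Printer): customer_id=4 -> matches Helen
  - order 4 (Camera): customer_id=2 -> matches Dana
  - order 5 (Webcam): customer_id=NULL, no match -> dropped
  - order 6 (Charger): customer_id=3 -> matches Julia
  - order 7 (Router): customer_id=3 -> matches Julia
  - order 8 (Headphones): customer_id=1 -> matches Yara
So 1 of 8 rows is dropped.

SQL:
SELECT a.product, b.name AS customer
FROM orders a
INNER JOIN customers b ON a.customer_id = b.id

Result:
product    | customer
-----------+---------
Laptop     | Julia   
Monitor    | Dana    
Printer    | Helen   
Camera     | Dana    
Charger    | Julia   
Router     | Julia   
Headphones | Yara    


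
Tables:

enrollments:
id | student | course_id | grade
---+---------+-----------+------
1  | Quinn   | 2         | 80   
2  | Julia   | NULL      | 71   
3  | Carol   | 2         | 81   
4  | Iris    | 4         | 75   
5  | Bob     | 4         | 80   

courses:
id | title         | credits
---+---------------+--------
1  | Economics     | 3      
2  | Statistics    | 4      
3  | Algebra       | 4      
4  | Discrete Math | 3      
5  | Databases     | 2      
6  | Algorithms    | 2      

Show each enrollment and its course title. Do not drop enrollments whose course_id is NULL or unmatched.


LEFT JOIN keeps every row from enrollments (the left table); where course_id has no match in courses, the course columns become NULL. Walk through each enrollment:
  - enrollment 1 (Quinn): course_id=2 -> matches Statistics
  - enrollment 2 (Julia): course_id=NULL, no match -> kept with NULL
  - enrollment 3 (Carol): course_id=2 -> matches Statistics
  - enrollment 4 (Iris): course_id=4 -> matches Discrete Math
  - enrollment 5 (Bob): course_id=4 -> matches Discrete Math
All 5 rows appear; 1 has NULL course.

SQL:
SELECT a.student, b.title AS course
FROM enrollments a
LEFT JOIN courses b ON a.course_id = b.id

Result:
student | course       
--------+--------------
Quinn   | Statistics   
Julia   | NULL         
Carol   | Statistics   
Iris    | Discrete Math
Bob     | Discrete Math


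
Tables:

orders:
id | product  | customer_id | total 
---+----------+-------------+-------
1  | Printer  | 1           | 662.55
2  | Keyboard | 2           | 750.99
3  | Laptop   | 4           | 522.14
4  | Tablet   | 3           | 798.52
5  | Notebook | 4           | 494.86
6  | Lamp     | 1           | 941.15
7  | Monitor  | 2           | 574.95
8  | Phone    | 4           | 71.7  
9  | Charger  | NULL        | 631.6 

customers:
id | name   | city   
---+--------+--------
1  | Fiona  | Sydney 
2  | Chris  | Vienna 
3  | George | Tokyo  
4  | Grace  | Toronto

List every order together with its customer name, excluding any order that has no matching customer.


INNER JOIN keeps only orders rows whose customer_id matches an id in customers. Walk through each order:
  - order 1 (Printer): customer_id=1 -> matches Fiona
  - order 2 (Keyboard): customer_id=2 -> matches Chris
  - order 3 (Laptop): customer_id=4 -> matches Grace
  - order 4 (Tablet): customer_id=3 -> matches George
  - order 5 (Notebook): customer_id=4 -> matches Grace
  - order 6 (Lamp): customer_id=1 -> matches Fiona
  - order 7 (Monitor): customer_id=2 -> matches Chris
  - order 8 (Phone): customer_id=4 -> matches Grace
  - order 9 (Charger): customer_id=NULL, no match -> dropped
So 1 of 9 rows is dropped.

SQL:
SELECT a.product, b.name AS customer
FROM orders a
INNER JOIN customers b ON a.customer_id = b.id

Result:
product  | customer
---------+---------
Printer  | Fiona   
Keyboard | Chris   
Laptop   | Grace   
Tablet   | George  
Notebook | Grace   
Lamp     | Fiona   
Monitor  | Chris   
Phone    | Grace   


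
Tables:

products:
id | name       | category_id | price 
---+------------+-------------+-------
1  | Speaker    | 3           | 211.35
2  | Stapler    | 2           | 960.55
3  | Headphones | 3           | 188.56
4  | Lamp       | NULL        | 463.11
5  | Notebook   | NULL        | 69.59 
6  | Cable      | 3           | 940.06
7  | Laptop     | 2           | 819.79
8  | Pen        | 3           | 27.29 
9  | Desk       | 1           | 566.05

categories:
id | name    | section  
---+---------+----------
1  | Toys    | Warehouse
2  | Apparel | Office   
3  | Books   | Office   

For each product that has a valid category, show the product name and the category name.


INNER JOIN keeps only products rows whose category_id matches an id in categories. Walk through each product:
  - product 1 (Speaker): category_id=3 -> matches Books
  - product 2 (Stapler): category_id=2 -> matches Apparel
  - product 3 (Headphones): category_id=3 -> matches Books
  - product 4 (Lamp): category_id=NULL, no match -> dropped
  - product 5 (Notebook): category_id=NULL, no match -> dropped
  - product 6 (Cable): category_id=3 -> matches Books
  - product 7 (Laptop): category_id=2 -> matches Apparel
  - product 8 (Pen): category_id=3 -> matches Books
  - product 9 (Desk): category_id=1 -> matches Toys
So 2 of 9 rows are dropped.

SQL:
SELECT a.name, b.name AS category
FROM products a
INNER JOIN categories b ON a.category_id = b.id

Result:
name       | category
-----------+---------
Speaker    | Books   
Stapler    | Apparel 
Headphones | Books   
Cable      | Books   
Laptop     | Apparel 
Pen        | Books   
Desk       | Toys    


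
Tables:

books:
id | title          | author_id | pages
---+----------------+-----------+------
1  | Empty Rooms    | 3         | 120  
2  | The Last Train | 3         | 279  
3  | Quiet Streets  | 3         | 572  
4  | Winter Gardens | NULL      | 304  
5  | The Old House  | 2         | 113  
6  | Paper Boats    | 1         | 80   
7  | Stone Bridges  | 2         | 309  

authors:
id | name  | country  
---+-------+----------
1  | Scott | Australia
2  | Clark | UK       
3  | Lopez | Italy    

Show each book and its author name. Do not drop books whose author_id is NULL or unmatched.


LEFT JOIN keeps every row from books (the left table); where author_id has no match in authors, the author columns become NULL. Walk through each book:
  - book 1 (Empty Rooms): author_id=3 -> matches Lopez
  - book 2 (The Last Train): author_id=3 -> matches Lopez
  - book 3 (Quiet Streets): author_id=3 -> matches Lopez
  - book 4 (Winter Gardens): author_id=NULL, no match -> kept with NULL
  - book 5 (The Old House): author_id=2 -> matches Clark
  - book 6 (Paper Boats): author_id=1 -> matches Scott
  - book 7 (Stone Bridges): author_id=2 -> matches Clark
All 7 rows appear; 1 has NULL author.

SQL:
SELECT a.title, b.name AS author
FROM books a
LEFT JOIN authors b ON a.author_id = b.id

Result:
title          | author
---------------+-------
Empty Rooms    | Lopez 
The Last Train | Lopez 
Quiet Streets  | Lopez 
Winter Gardens | NULL  
The Old House  | Clark 
Paper Boats    | Scott 
Stone Bridges  | Clark 


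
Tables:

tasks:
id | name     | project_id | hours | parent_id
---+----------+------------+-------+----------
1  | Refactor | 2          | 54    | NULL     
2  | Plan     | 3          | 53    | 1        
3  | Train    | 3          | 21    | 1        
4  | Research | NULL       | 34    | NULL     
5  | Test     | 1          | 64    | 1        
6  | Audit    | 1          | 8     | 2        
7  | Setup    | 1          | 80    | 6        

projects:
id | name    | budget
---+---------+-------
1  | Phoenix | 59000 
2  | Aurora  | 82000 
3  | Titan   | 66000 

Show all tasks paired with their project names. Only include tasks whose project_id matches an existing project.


INNER JOIN keeps only tasks rows whose project_id matches an id in projects. Walk through each task:
  - task 1 (Refactor): project_id=2 -> matches Aurora
  - task 2 (Plan): project_id=3 -> matches Titan
  - task 3 (Train): project_id=3 -> matches Titan
  - task 4 (Research): project_id=NULL, no match -> dropped
  - task 5 (Test): project_id=1 -> matches Phoenix
  - task 6 (Audit): project_id=1 -> matches Phoenix
  - task 7 (Setup): project_id=1 -> matches Phoenix
So 1 of 7 rows is dropped.

SQL:
SELECT a.name, b.name AS project
FROM tasks a
INNER JOIN projects b ON a.project_id = b.id

Result:
name     | project
---------+--------
Refactor | Aurora 
Plan     | Titan  
Train    | Titan  
Test     | Phoenix
Audit    | Phoenix
Setup    | Phoenix


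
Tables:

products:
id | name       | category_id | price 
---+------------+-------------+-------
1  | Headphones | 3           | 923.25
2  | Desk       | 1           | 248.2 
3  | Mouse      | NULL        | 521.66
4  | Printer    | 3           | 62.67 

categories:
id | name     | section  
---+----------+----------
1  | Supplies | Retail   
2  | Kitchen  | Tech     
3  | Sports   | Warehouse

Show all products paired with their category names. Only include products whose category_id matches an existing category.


INNER JOIN keeps only products rows whose category_id matches an id in categories. Walk through each product:
  - product 1 (Headphones): category_id=3 -> matches Sports
  - product 2 (Desk): category_id=1 -> matches Supplies
  - product 3 (Mouse): category_id=NULL, no match -> dropped
  - product 4 (Printer): category_id=3 -> matches Sports
So 1 of 4 rows is dropped.

SQL:
SELECT a.name, b.name AS category
FROM products a
INNER JOIN categories b ON a.category_id = b.id

Result:
name       | category
-----------+---------
Headphones | Sports  
Desk       | Supplies
Printer    | Sports  


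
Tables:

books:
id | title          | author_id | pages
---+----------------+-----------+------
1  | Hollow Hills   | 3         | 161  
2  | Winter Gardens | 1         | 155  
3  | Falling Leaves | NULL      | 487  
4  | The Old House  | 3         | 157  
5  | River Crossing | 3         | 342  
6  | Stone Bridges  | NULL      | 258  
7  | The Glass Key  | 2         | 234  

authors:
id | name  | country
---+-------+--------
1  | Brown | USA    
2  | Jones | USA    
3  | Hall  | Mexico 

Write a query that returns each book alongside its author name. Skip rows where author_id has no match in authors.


INNER JOIN keeps only books rows whose author_id matches an id in authors. Walk through each book:
  - book 1 (Hollow Hills): author_id=3 -> matches Hall
  - book 2 (Winter Gardens): author_id=1 -> matches Brown
  - book 3 (Falling Leaves): author_id=NULL, no match -> dropped
  - book 4 (The Old House): author_id=3 -> matches Hall
  - book 5 (River Crossing): author_id=3 -> matches Hall
  - book 6 (Stone Bridges): author_id=NULL, no match -> dropped
  - book 7 (The Glass Key): author_id=2 -> matches Jones
So 2 of 7 rows are dropped.

SQL:
SELECT a.title, b.name AS author
FROM books a
INNER JOIN authors b ON a.author_id = b.id

Result:
title          | author
---------------+-------
Hollow Hills   | Hall  
Winter Gardens | Brown 
The Old House  | Hall  
River Crossing | Hall  
The Glass Key  | Jones 


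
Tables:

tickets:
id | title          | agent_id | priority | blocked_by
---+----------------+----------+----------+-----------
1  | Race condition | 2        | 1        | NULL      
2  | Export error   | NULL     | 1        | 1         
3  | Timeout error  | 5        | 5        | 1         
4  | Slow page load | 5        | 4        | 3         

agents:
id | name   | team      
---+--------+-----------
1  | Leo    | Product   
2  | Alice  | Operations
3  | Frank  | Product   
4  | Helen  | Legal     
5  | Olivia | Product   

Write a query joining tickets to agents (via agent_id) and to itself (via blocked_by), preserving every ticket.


Two LEFT JOINs from the same base table tickets: one to agents via agent_id, one to tickets itself via blocked_by. Both are LEFT so every ticket is preserved.
Match against agents:
  - ticket 1 (Race condition): agent_id=2 -> matches Alice
  - ticket 2 (Export error): agent_id=NULL, no match -> kept with NULL
  - ticket 3 (Timeout error): agent_id=5 -> matches Olivia
  - ticket 4 (Slow page load): agent_id=5 -> matches Olivia
Match against tickets (self):
  - ticket 1 (Race condition): blocked_by=NULL -> NULL
  - ticket 2 (Export error): blocked_by=1 -> Race condition
  - ticket 3 (Timeout error): blocked_by=1 -> Race condition
  - ticket 4 (Slow page load): blocked_by=3 -> Timeout error

SQL:
SELECT a.title, b.name AS agent, c.title AS blocked_by
FROM tickets a
LEFT JOIN agents b ON a.agent_id = b.id
LEFT JOIN tickets c ON a.blocked_by = c.id

Result:
title          | agent  | blocked_by    
---------------+--------+---------------
Race condition | Alice  | NULL          
Export error   | NULL   | Race condition
Timeout error  | Olivia | Race condition
Slow page load | Olivia | Timeout error 


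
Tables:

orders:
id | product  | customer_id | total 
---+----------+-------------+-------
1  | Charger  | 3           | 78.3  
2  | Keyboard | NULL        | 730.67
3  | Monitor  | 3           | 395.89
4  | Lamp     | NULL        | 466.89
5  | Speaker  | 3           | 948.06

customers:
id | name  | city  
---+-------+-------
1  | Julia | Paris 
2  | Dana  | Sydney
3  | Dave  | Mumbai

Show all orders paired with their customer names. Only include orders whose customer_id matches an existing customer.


INNER JOIN keeps only orders rows whose customer_id matches an id in customers. Walk through each order:
  - order 1 (Charger): customer_id=3 -> matches Dave
  - order 2 (Keyboard): customer_id=NULL, no match -> dropped
  - order 3 (Monitor): customer_id=3 -> matches Dave
  - order 4 (Lamp): customer_id=NULL, no match -> dropped
  - order 5 (Speaker): customer_id=3 -> matches Dave
So 2 of 5 rows are dropped.

SQL:
SELECT a.product, b.name AS customer
FROM orders a
INNER JOIN customers b ON a.customer_id = b.id

Result:
product | customer
--------+---------
Charger | Dave    
Monitor | Dave    
Speaker | Dave    


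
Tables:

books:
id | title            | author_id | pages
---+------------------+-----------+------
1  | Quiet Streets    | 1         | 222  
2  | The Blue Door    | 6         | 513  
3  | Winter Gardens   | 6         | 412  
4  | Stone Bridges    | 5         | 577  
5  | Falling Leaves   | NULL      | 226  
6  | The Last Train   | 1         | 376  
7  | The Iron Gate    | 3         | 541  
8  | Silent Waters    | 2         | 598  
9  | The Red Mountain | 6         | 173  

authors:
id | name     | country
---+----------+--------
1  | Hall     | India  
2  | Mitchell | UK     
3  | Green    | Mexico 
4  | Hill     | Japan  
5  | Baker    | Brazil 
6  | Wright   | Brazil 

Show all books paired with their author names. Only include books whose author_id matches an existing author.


INNER JOIN keeps only books rows whose author_id matches an id in authors. Walk through each book:
  - book 1 (Quiet Streets): author_id=1 -> matches Hall
  - book 2 (The Blue Door): author_id=6 -> matches Wright
  - book 3 (Winter Gardens): author_id=6 -> matches Wright
  - book 4 (Stone Bridges): author_id=5 -> matches Baker
  - book 5 (Falling Leaves): author_id=NULL, no match -> dropped
  - book 6 (The Last Train): author_id=1 -> matches Hall
  - book 7 (The Iron Gate): author_id=3 -> matches Green
  - book 8 (Silent Waters): author_id=2 -> matches Mitchell
  - book 9 (The Red Mountain): author_id=6 -> matches Wright
So 1 of 9 rows is dropped.

SQL:
SELECT a.title, b.name AS author
FROM books a
INNER JOIN authors b ON a.author_id = b.id

Result:
title            | author  
-----------------+---------
Quiet Streets    | Hall    
The Blue Door    | Wright  
Winter Gardens   | Wright  
Stone Bridges    | Baker   
The Last Train   | Hall    
The Iron Gate    | Green   
Silent Waters    | Mitchell
The Red Mountain | Wright  


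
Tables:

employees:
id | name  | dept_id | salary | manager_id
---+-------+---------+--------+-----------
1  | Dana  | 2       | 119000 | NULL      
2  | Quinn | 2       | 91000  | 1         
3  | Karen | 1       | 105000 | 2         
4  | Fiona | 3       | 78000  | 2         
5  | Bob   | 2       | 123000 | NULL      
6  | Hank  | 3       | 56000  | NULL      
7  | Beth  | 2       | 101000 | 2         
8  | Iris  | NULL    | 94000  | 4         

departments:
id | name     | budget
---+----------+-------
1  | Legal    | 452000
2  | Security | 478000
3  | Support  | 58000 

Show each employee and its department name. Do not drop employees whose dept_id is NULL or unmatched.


LEFT JOIN keeps every row from employees (the left table); where dept_id has no match in departments, the department columns become NULL. Walk through each employee:
  - employee 1 (Dana): dept_id=2 -> matches Security
  - employee 2 (Quinn): dept_id=2 -> matches Security
  - employee 3 (Karen): dept_id=1 -> matches Legal
  - employee 4 (Fiona): dept_id=3 -> matches Support
  - employee 5 (Bob): dept_id=2 -> matches Security
  - employee 6 (Hank): dept_id=3 -> matches Support
  - employee 7 (Beth): dept_id=2 -> matches Security
  - employee 8 (Iris): dept_id=NULL, no match -> kept with NULL
All 8 rows appear; 1 has NULL department.

SQL:
SELECT a.name, b.name AS department
FROM employees a
LEFT JOIN departments b ON a.dept_id = b.id

Result:
name  | department
------+-----------
Dana  | Security  
Quinn | Security  
Karen | Legal     
Fiona | Support   
Bob   | Security  
Hank  | Support   
Beth  | Security  
Iris  | NULL      


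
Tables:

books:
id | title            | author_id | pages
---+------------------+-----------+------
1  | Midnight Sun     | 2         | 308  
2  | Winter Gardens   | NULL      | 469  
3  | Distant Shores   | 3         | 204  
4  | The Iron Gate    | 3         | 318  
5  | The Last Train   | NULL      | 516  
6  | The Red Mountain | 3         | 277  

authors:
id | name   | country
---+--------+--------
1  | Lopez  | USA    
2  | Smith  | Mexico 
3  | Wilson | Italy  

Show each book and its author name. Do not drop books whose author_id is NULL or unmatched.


LEFT JOIN keeps every row from books (the left table); where author_id has no match in authors, the author columns become NULL. Walk through each book:
  - book 1 (Midnight Sun): author_id=2 -> matches Smith
  - book 2 (Winter Gardens): author_id=NULL, no match -> kept with NULL
  - book 3 (Distant Shores): author_id=3 -> matches Wilson
  - book 4 (The Iron Gate): author_id=3 -> matches Wilson
  - book 5 (The Last Train): author_id=NULL, no match -> kept with NULL
  - book 6 (The Red Mountain): author_id=3 -> matches Wilson
All 6 rows appear; 2 have NULL author.

SQL:
SELECT a.title, b.name AS author
FROM books a
LEFT JOIN authors b ON a.author_id = b.id

Result:
title            | author
-----------------+-------
Midnight Sun     | Smith 
Winter Gardens   | NULL  
Distant Shores   | Wilson
The Iron Gate    | Wilson
The Last Train   | NULL  
The Red Mountain | Wilson


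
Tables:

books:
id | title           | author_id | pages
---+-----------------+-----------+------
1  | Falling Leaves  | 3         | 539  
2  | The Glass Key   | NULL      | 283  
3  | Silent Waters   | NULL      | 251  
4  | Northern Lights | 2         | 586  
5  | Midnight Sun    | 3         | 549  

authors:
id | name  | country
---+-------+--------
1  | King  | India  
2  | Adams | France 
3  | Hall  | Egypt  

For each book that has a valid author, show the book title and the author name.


INNER JOIN keeps only books rows whose author_id matches an id in authors. Walk through each book:
  - book 1 (Falling Leaves): author_id=3 -> matches Hall
  - book 2 (The Glass Key): author_id=NULL, no match -> dropped
  - book 3 (Silent Waters): author_id=NULL, no match -> dropped
  - book 4 (Northern Lights): author_id=2 -> matches Adams
  - book 5 (Midnight Sun): author_id=3 -> matches Hall
So 2 of 5 rows are dropped.

SQL:
SELECT a.title, b.name AS author
FROM books a
INNER JOIN authors b ON a.author_id = b.id

Result:
title           | author
----------------+-------
Falling Leaves  | Hall  
Northern Lights | Adams 
Midnight Sun    | Hall  


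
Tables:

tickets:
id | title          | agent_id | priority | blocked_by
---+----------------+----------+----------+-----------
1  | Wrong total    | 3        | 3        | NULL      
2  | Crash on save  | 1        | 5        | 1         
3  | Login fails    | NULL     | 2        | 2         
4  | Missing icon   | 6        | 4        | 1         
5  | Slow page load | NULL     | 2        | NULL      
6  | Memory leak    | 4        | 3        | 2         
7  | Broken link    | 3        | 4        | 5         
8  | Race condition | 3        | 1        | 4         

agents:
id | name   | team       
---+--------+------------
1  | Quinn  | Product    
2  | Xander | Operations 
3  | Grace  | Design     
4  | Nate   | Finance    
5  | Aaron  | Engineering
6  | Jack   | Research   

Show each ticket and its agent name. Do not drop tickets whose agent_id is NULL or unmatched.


LEFT JOIN keeps every row from tickets (the left table); where agent_id has no match in agents, the agent columns become NULL. Walk through each ticket:
  - ticket 1 (Wrong total): agent_id=3 -> matches Grace
  - ticket 2 (Crash on save): agent_id=1 -> matches Quinn
  - ticket 3 (Login fails): agent_id=NULL, no match -> kept with NULL
  - ticket 4 (Missing icon): agent_id=6 -> matches Jack
  - ticket 5 (Slow page load): agent_id=NULL, no match -> kept with NULL
  - ticket 6 (Memory leak): agent_id=4 -> matches Nate
  - ticket 7 (Broken link): agent_id=3 -> matches Grace
  - ticket 8 (Race condition): agent_id=3 -> matches Grace
All 8 rows appear; 2 have NULL agent.

SQL:
SELECT a.title, b.name AS agent
FROM tickets a
LEFT JOIN agents b ON a.agent_id = b.id

Result:
title          | agent
---------------+------
Wrong total    | Grace
Crash on save  | Quinn
Login fails    | NULL 
Missing icon   | Jack 
Slow page load | NULL 
Memory leak    | Nate 
Broken link    | Grace
Race condition | Grace


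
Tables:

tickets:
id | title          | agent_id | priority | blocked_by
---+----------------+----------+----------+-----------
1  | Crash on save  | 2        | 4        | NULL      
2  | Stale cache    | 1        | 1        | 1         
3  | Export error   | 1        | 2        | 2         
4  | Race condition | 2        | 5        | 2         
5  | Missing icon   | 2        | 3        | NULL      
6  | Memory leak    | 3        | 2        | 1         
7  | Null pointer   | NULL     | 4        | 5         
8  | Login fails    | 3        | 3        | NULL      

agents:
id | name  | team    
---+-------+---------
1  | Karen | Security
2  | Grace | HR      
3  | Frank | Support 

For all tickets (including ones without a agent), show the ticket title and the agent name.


LEFT JOIN keeps every row from tickets (the left table); where agent_id has no match in agents, the agent columns become NULL. Walk through each ticket:
  - ticket 1 (Crash on save): agent_id=2 -> matches Grace
  - ticket 2 (Stale cache): agent_id=1 -> matches Karen
  - ticket 3 (Export error): agent_id=1 -> matches Karen
  - ticket 4 (Race condition): agent_id=2 -> matches Grace
  - ticket 5 (Missing icon): agent_id=2 -> matches Grace
  - ticket 6 (Memory leak): agent_id=3 -> matches Frank
  - ticket 7 (Null pointer): agent_id=NULL, no match -> kept with NULL
  - ticket 8 (Login fails): agent_id=3 -> matches Frank
All 8 rows appear; 1 has NULL agent.

SQL:
SELECT a.title, b.name AS agent
FROM tickets a
LEFT JOIN agents b ON a.agent_id = b.id

Result:
title          | agent
---------------+------
Crash on save  | Grace
Stale cache    | Karen
Export error   | Karen
Race condition | Grace
Missing icon   | Grace
Memory leak    | Frank
Null pointer   | NULL 
Login fails    | Frank


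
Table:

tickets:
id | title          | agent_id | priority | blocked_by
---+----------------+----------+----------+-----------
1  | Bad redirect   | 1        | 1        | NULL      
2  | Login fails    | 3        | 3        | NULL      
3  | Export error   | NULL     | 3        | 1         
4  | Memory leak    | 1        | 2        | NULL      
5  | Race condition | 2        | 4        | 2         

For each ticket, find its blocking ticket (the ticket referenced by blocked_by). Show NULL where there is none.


This is a self-join: tickets is joined to a second copy of itself, matching each row's blocked_by to another row's id. Use LEFT JOIN so rows with blocked_by=NULL are kept.
  - ticket 1 (Bad redirect): blocked_by=NULL -> NULL
  - ticket 2 (Login fails): blocked_by=NULL -> NULL
  - ticket 3 (Export error): blocked_by=1 -> Bad redirect
  - ticket 4 (Memory leak): blocked_by=NULL -> NULL
  - ticket 5 (Race condition): blocked_by=2 -> Login fails

SQL:
SELECT a.title AS item, b.title AS blocked_by
FROM tickets a
LEFT JOIN tickets b ON a.blocked_by = b.id

Result:
item           | blocked_by  
---------------+-------------
Bad redirect   | NULL        
Login fails    | NULL        
Export error   | Bad redirect
Memory leak    | NULL        
Race condition | Login fails 


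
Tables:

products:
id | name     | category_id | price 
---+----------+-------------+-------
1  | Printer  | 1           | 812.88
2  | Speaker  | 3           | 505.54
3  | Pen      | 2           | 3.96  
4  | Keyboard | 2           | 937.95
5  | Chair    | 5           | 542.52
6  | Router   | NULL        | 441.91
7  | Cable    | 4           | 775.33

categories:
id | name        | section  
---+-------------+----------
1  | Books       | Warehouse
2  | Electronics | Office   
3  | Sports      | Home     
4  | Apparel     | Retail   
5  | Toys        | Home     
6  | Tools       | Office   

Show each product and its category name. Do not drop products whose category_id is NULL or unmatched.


LEFT JOIN keeps every row from products (the left table); where category_id has no match in categories, the category columns become NULL. Walk through each product:
  - product 1 (Printer): category_id=1 -> matches Books
  - product 2 (Speaker): category_id=3 -> matches Sports
  - product 3 (Pen): category_id=2 -> matches Electronics
  - product 4 (Keyboard): category_id=2 -> matches Electronics
  - product 5 (Chair): category_id=5 -> matches Toys
  - product 6 (Router): category_id=NULL, no match -> kept with NULL
  - product 7 (Cable): category_id=4 -> matches Apparel
All 7 rows appear; 1 has NULL category.

SQL:
SELECT a.name, b.name AS category
FROM products a
LEFT JOIN categories b ON a.category_id = b.id

Result:
name     | category   
---------+------------
Printer  | Books      
Speaker  | Sports     
Pen      | Electronics
Keyboard | Electronics
Chair    | Toys       
Router   | NULL       
Cable    | Apparel    


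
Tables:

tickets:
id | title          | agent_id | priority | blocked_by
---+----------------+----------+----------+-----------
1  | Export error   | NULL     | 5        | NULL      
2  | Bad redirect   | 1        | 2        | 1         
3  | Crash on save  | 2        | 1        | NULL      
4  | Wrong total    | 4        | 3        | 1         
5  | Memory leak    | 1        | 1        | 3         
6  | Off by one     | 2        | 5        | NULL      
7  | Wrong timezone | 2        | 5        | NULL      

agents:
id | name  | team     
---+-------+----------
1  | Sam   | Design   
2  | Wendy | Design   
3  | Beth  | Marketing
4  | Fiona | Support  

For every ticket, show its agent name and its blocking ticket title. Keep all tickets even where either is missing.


Two LEFT JOINs from the same base table tickets: one to agents via agent_id, one to tickets itself via blocked_by. Both are LEFT so every ticket is preserved.
Match against agents:
  - ticket 1 (Export error): agent_id=NULL, no match -> kept with NULL
  - ticket 2 (Bad redirect): agent_id=1 -> matches Sam
  - ticket 3 (Crash on save): agent_id=2 -> matches Wendy
  - ticket 4 (Wrong total): agent_id=4 -> matches Fiona
  - ticket 5 (Memory leak): agent_id=1 -> matches Sam
  - ticket 6 (Off by one): agent_id=2 -> matches Wendy
  - ticket 7 (Wrong timezone): agent_id=2 -> matches Wendy
Match against tickets (self):
  - ticket 1 (Export error): blocked_by=NULL -> NULL
  - ticket 2 (Bad redirect): blocked_by=1 -> Export error
  - ticket 3 (Crash on save): blocked_by=NULL -> NULL
  - ticket 4 (Wrong total): blocked_by=1 -> Export error
  - ticket 5 (Memory leak): blocked_by=3 -> Crash on save
  - ticket 6 (Off by one): blocked_by=NULL -> NULL
  - ticket 7 (Wrong timezone): blocked_by=NULL -> NULL

SQL:
SELECT a.title, b.name AS agent, c.title AS blocked_by
FROM tickets a
LEFT JOIN agents b ON a.agent_id = b.id
LEFT JOIN tickets c ON a.blocked_by = c.id

Result:
title          | agent | blocked_by   
---------------+-------+--------------
Export error   | NULL  | NULL         
Bad redirect   | Sam   | Export error 
Crash on save  | Wendy | NULL         
Wrong total    | Fiona | Export error 
Memory leak    | Sam   | Crash on save
Off by one     | Wendy | NULL         
Wrong timezone | Wendy | NULL         


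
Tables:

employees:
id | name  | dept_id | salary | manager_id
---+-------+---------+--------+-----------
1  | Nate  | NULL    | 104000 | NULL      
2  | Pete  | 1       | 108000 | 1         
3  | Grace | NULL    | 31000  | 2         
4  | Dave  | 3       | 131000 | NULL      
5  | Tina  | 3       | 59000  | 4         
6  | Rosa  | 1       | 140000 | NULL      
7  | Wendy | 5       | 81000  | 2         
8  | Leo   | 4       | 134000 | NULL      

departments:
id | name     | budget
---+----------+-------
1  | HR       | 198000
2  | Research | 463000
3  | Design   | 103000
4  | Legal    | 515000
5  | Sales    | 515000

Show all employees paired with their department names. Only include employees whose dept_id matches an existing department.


INNER JOIN keeps only employees rows whose dept_id matches an id in departments. Walk through each employee:
  - employee 1 (Nate): dept_id=NULL, no match -> dropped
  - employee 2 (Pete): dept_id=1 -> matches HR
  - employee 3 (Grace): dept_id=NULL, no match -> dropped
  - employee 4 (Dave): dept_id=3 -> matches Design
  - employee 5 (Tina): dept_id=3 -> matches Design
  - employee 6 (Rosa): dept_id=1 -> matches HR
  - employee 7 (Wendy): dept_id=5 -> matches Sales
  - employee 8 (Leo): dept_id=4 -> matches Legal
So 2 of 8 rows are dropped.

SQL:
SELECT a.name, b.name AS department
FROM employees a
INNER JOIN departments b ON a.dept_id = b.id

Result:
name  | department
------+-----------
Pete  | HR        
Dave  | Design    
Tina  | Design    
Rosa  | HR        
Wendy | Sales     
Leo   | Legal     


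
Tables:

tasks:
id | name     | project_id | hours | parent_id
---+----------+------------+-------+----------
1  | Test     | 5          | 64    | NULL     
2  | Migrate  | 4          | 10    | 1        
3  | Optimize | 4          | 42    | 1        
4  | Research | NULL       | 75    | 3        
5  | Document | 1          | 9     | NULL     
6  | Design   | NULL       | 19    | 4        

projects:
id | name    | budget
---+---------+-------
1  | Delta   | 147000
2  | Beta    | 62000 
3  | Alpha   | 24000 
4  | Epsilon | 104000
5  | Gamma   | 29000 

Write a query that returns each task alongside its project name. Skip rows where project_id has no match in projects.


INNER JOIN keeps only tasks rows whose project_id matches an id in projects. Walk through each task:
  - task 1 (Test): project_id=5 -> matches Gamma
  - task 2 (Migrate): project_id=4 -> matches Epsilon
  - task 3 (Optimize): project_id=4 -> matches Epsilon
  - task 4 (Research): project_id=NULL, no match -> dropped
  - task 5 (Document): project_id=1 -> matches Delta
  - task 6 (Design): project_id=NULL, no match -> dropped
So 2 of 6 rows are dropped.

SQL:
SELECT a.name, b.name AS project
FROM tasks a
INNER JOIN projects b ON a.project_id = b.id

Result:
name     | project
---------+--------
Test     | Gamma  
Migrate  | Epsilon
Optimize | Epsilon
Document | Delta  


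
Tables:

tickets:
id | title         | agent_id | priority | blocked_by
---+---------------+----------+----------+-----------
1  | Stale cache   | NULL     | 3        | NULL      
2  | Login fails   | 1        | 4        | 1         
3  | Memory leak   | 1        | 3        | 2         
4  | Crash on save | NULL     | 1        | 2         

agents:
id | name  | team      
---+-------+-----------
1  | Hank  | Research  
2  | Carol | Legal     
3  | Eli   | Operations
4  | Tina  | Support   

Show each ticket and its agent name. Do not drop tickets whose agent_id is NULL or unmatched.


LEFT JOIN keeps every row from tickets (the left table); where agent_id has no match in agents, the agent columns become NULL. Walk through each ticket:
  - ticket 1 (Stale cache): agent_id=NULL, no match -> kept with NULL
  - ticket 2 (Login fails): agent_id=1 -> matches Hank
  - ticket 3 (Memory leak): agent_id=1 -> matches Hank
  - ticket 4 (Crash on save): agent_id=NULL, no match -> kept with NULL
All 4 rows appear; 2 have NULL agent.

SQL:
SELECT a.title, b.name AS agent
FROM tickets a
LEFT JOIN agents b ON a.agent_id = b.id

Result:
title         | agent
--------------+------
Stale cache   | NULL 
Login fails   | Hank 
Memory leak   | Hank 
Crash on save | NULL 


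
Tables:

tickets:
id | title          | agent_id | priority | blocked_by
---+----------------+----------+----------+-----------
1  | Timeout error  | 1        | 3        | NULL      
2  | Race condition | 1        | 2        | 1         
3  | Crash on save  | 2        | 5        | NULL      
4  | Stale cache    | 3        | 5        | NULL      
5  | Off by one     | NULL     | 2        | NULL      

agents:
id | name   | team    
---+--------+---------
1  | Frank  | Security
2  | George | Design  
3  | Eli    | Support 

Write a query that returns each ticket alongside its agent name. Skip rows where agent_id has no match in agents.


INNER JOIN keeps only tickets rows whose agent_id matches an id in agents. Walk through each ticket:
  - ticket 1 (Timeout error): agent_id=1 -> matches Frank
  - ticket 2 (Race condition): agent_id=1 -> matches Frank
  - ticket 3 (Crash on save): agent_id=2 -> matches George
  - ticket 4 (Stale cache): agent_id=3 -> matches Eli
  - ticket 5 (Off by one): agent_id=NULL, no match -> dropped
So 1 of 5 rows is dropped.

SQL:
SELECT a.title, b.name AS agent
FROM tickets a
INNER JOIN agents b ON a.agent_id = b.id

Result:
title          | agent 
---------------+-------
Timeout error  | Frank 
Race condition | Frank 
Crash on save  | George
Stale cache    | Eli   


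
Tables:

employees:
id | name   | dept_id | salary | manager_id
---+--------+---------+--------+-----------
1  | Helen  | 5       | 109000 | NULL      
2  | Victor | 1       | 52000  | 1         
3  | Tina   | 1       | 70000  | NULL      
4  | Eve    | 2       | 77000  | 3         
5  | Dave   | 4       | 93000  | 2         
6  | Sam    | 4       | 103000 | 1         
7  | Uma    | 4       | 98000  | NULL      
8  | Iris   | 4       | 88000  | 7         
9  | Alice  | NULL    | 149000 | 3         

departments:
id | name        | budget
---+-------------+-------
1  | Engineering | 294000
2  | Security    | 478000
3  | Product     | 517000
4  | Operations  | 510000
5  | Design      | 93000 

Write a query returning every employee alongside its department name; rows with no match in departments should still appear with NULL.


LEFT JOIN keeps every row from employees (the left table); where dept_id has no match in departments, the department columns become NULL. Walk through each employee:
  - employee 1 (Helen): dept_id=5 -> matches Design
  - employee 2 (Victor): dept_id=1 -> matches Engineering
  - employee 3 (Tina): dept_id=1 -> matches Engineering
  - employee 4 (Eve): dept_id=2 -> matches Security
  - employee 5 (Dave): dept_id=4 -> matches Operations
  - employee 6 (Sam): dept_id=4 -> matches Operations
  - employee 7 (Uma): dept_id=4 -> matches Operations
  - employee 8 (Iris): dept_id=4 -> matches Operations
  - employee 9 (Alice): dept_id=NULL, no match -> kept with NULL
All 9 rows appear; 1 has NULL department.

SQL:
SELECT a.name, b.name AS department
FROM employees a
LEFT JOIN departments b ON a.dept_id = b.id

Result:
name   | department 
-------+------------
Helen  | Design     
Victor | Engineering
Tina   | Engineering
Eve    | Security   
Dave   | Operations 
Sam    | Operations 
Uma    | Operations 
Iris   | Operations 
Alice  | NULL       


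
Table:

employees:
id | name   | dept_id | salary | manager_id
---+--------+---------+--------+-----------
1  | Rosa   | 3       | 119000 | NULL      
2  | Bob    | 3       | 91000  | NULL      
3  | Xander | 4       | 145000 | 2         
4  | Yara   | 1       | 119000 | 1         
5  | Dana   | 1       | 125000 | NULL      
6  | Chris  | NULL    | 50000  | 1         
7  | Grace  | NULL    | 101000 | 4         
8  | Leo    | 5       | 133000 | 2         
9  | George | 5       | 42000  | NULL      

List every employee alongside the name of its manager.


This is a self-join: employees is joined to a second copy of itself, matching each row's manager_id to another row's id. Use LEFT JOIN so rows with manager_id=NULL are kept.
  - employee 1 (Rosa): manager_id=NULL -> NULL
  - employee 2 (Bob): manager_id=NULL -> NULL
  - employee 3 (Xander): manager_id=2 -> Bob
  - employee 4 (Yara): manager_id=1 -> Rosa
  - employee 5 (Dana): manager_id=NULL -> NULL
  - employee 6 (Chris): manager_id=1 -> Rosa
  - employee 7 (Grace): manager_id=4 -> Yara
  - employee 8 (Leo): manager_id=2 -> Bob
  - employee 9 (George): manager_id=NULL -> NULL

SQL:
SELECT a.name AS item, b.name AS manager
FROM employees a
LEFT JOIN employees b ON a.manager_id = b.id

Result:
item   | manager
-------+--------
Rosa   | NULL   
Bob    | NULL   
Xander | Bob    
Yara   | Rosa   
Dana   | NULL   
Chris  | Rosa   
Grace  | Yara   
Leo    | Bob    
George | NULL   
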